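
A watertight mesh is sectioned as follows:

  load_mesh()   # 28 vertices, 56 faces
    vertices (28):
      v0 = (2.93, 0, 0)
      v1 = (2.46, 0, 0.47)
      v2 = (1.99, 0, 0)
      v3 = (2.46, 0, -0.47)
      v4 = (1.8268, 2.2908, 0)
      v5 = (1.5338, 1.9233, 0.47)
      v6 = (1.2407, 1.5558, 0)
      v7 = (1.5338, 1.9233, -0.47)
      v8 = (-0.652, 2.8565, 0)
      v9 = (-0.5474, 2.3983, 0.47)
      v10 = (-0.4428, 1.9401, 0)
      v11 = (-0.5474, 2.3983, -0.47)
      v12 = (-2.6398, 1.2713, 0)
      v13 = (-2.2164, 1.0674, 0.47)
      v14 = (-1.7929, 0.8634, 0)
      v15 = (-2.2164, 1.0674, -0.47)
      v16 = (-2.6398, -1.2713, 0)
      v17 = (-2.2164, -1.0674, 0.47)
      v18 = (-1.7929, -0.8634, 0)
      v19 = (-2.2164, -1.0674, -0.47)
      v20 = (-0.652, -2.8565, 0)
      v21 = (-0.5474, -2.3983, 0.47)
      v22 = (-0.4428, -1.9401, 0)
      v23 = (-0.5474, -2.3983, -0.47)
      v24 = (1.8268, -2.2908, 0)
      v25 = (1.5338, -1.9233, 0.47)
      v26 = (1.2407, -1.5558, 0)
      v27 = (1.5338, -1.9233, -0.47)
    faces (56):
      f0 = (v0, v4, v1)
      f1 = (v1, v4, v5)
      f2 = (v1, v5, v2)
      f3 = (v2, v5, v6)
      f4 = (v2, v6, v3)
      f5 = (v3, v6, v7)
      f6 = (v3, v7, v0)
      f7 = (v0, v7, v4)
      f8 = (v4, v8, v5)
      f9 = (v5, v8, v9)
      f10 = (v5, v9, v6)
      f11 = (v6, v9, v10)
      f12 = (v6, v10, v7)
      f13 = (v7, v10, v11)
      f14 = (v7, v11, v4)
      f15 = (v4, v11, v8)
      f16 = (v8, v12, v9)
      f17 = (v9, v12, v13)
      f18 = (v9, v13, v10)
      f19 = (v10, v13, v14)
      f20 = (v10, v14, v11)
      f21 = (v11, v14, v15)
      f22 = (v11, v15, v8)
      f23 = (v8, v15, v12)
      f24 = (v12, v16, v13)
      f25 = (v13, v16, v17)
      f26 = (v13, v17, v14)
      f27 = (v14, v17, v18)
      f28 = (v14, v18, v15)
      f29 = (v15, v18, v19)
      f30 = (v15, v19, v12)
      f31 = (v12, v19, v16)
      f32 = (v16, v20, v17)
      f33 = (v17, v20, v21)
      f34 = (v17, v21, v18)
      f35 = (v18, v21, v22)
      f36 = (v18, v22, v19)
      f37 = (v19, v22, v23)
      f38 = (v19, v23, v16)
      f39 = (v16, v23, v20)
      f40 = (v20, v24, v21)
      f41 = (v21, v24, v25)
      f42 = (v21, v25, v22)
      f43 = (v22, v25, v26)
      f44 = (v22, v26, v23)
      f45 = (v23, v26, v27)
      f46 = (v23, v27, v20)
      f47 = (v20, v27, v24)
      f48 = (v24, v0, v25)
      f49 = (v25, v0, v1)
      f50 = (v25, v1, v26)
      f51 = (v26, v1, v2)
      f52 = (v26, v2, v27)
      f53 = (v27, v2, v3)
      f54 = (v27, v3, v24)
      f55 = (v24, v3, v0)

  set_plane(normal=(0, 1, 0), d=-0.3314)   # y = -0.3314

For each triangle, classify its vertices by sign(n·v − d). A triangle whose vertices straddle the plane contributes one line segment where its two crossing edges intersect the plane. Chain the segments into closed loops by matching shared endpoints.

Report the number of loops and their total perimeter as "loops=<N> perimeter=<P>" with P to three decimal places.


Straddling triangles (16 of 56):
  (v12,v16,v13) [+-+] → (-2.6398, -0.3314, 0)–(-2.46964, -0.3314, 0.188888)  len=0.2542
  (v13,v16,v17) [+--] → (-2.46964, -0.3314, 0.188888)–(-2.2164, -0.3314, 0.47)  len=0.3784
  (v13,v17,v14) [+-+] → (-2.2164, -0.3314, 0.47)–(-2.05497, -0.3314, 0.290841)  len=0.2412
  (v14,v17,v18) [+--] → (-2.05497, -0.3314, 0.290841)–(-1.7929, -0.3314, 0)  len=0.3915
  (v14,v18,v15) [+-+] → (-1.7929, -0.3314, 0)–(-1.90959, -0.3314, -0.129501)  len=0.1743
  (v15,v18,v19) [+--] → (-1.90959, -0.3314, -0.129501)–(-2.2164, -0.3314, -0.47)  len=0.4583
  (v15,v19,v12) [+-+] → (-2.2164, -0.3314, -0.47)–(-2.34965, -0.3314, -0.322089)  len=0.1991
  (v12,v19,v16) [+--] → (-2.34965, -0.3314, -0.322089)–(-2.6398, -0.3314, 0)  len=0.4335
  (v24,v0,v25) [-+-] → (2.7704, -0.3314, 0)–(2.68942, -0.3314, 0.0809848)  len=0.1145
  (v25,v0,v1) [-++] → (2.68942, -0.3314, 0.0809848)–(2.30041, -0.3314, 0.47)  len=0.5502
  (v25,v1,v26) [-+-] → (2.30041, -0.3314, 0.47)–(2.20028, -0.3314, 0.369886)  len=0.1416
  (v26,v1,v2) [-++] → (2.20028, -0.3314, 0.369886)–(1.83039, -0.3314, 0)  len=0.5231
  (v26,v2,v27) [-+-] → (1.83039, -0.3314, 0)–(1.91139, -0.3314, -0.0809848)  len=0.1145
  (v27,v2,v3) [-++] → (1.91139, -0.3314, -0.0809848)–(2.30041, -0.3314, -0.47)  len=0.5502
  (v27,v3,v24) [-+-] → (2.30041, -0.3314, -0.47)–(2.3684, -0.3314, -0.402007)  len=0.0962
  (v24,v3,v0) [-++] → (2.3684, -0.3314, -0.402007)–(2.7704, -0.3314, 0)  len=0.5685

Chained into 2 loop(s):
  loop 1: 8 segments, perimeter = 2.5305
  loop 2: 8 segments, perimeter = 2.6587
Total perimeter = 5.189

loops=2 perimeter=5.189


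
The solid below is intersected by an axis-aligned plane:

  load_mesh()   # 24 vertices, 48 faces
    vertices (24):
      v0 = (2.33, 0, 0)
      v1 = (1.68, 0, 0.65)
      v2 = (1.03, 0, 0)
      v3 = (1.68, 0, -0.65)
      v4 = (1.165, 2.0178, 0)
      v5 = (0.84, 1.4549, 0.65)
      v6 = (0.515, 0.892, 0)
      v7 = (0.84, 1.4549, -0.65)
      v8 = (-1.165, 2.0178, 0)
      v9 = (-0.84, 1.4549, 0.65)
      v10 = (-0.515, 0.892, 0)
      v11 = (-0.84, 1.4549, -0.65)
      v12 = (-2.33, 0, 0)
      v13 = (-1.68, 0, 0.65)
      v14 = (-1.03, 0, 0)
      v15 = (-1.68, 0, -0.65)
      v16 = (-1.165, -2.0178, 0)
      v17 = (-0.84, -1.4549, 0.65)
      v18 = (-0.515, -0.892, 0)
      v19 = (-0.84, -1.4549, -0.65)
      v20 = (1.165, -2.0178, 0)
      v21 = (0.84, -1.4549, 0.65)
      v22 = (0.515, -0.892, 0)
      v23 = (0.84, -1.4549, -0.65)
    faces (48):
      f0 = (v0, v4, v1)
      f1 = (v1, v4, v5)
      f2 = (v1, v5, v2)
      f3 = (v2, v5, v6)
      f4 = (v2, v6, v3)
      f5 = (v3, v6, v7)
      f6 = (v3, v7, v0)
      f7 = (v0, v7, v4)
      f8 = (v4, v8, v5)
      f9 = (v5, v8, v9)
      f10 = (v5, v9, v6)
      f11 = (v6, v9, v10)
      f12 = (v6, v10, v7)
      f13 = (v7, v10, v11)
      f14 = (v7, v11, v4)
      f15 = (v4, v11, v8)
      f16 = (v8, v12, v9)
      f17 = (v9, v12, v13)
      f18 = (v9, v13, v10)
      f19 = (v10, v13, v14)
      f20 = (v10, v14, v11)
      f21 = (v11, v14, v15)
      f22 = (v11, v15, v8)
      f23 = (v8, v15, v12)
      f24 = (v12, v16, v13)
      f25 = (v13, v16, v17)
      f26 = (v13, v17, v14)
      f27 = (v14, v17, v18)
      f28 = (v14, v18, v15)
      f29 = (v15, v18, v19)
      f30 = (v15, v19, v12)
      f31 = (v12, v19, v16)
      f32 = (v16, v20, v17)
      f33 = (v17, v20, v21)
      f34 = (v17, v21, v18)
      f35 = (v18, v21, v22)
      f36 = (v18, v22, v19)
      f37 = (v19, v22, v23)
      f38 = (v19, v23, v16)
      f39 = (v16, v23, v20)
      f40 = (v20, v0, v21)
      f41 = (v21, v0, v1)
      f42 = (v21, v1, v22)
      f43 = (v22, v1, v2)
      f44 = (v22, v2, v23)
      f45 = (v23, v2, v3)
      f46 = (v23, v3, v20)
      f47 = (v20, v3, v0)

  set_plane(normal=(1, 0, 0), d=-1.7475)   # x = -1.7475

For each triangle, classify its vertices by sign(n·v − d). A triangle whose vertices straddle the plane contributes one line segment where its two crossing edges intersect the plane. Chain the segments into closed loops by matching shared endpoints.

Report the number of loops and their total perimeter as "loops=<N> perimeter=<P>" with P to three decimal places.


Straddling triangles (6 of 48):
  (v8,v12,v9) [+-+] → (-1.7475, 1.0089, 0)–(-1.7475, 0.568778, 0.254111)  len=0.5082
  (v9,v12,v13) [+-+] → (-1.7475, 0.568778, 0.254111)–(-1.7475, 0, 0.5825)  len=0.6568
  (v8,v15,v12) [++-] → (-1.7475, 0, -0.5825)–(-1.7475, 1.0089, 0)  len=1.1650
  (v12,v16,v13) [-++] → (-1.7475, -1.0089, 0)–(-1.7475, 0, 0.5825)  len=1.1650
  (v15,v19,v12) [++-] → (-1.7475, -0.568778, -0.254111)–(-1.7475, 0, -0.5825)  len=0.6568
  (v12,v19,v16) [-++] → (-1.7475, -0.568778, -0.254111)–(-1.7475, -1.0089, 0)  len=0.5082

Chained into 1 loop(s):
  loop 1: 6 segments, perimeter = 4.6599
Total perimeter = 4.660

loops=1 perimeter=4.660


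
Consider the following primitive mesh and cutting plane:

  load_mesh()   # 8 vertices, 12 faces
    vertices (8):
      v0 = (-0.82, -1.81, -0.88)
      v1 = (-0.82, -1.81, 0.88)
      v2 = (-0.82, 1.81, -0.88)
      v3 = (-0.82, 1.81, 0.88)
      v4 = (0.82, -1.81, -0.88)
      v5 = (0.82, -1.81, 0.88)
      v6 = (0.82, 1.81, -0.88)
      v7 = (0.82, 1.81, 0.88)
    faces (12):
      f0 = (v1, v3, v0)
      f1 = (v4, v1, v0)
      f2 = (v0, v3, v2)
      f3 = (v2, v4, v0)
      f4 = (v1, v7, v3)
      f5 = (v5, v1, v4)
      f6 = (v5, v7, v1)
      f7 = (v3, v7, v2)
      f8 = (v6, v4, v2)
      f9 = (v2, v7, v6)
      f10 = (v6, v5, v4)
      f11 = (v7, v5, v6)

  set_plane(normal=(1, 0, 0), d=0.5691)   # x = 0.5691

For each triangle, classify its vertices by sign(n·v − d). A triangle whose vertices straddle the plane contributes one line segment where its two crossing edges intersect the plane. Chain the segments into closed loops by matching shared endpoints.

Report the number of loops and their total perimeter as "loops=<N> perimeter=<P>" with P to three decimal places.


Straddling triangles (8 of 12):
  (v4,v1,v0) [+--] → (0.5691, -1.81, -0.610741)–(0.5691, -1.81, -0.88)  len=0.2693
  (v2,v4,v0) [-+-] → (0.5691, -1.25618, -0.88)–(0.5691, -1.81, -0.88)  len=0.5538
  (v1,v7,v3) [-+-] → (0.5691, 1.25618, 0.88)–(0.5691, 1.81, 0.88)  len=0.5538
  (v5,v1,v4) [+-+] → (0.5691, -1.81, 0.88)–(0.5691, -1.81, -0.610741)  len=1.4907
  (v5,v7,v1) [++-] → (0.5691, 1.25618, 0.88)–(0.5691, -1.81, 0.88)  len=3.0662
  (v3,v7,v2) [-+-] → (0.5691, 1.81, 0.88)–(0.5691, 1.81, 0.610741)  len=0.2693
  (v6,v4,v2) [++-] → (0.5691, -1.25618, -0.88)–(0.5691, 1.81, -0.88)  len=3.0662
  (v2,v7,v6) [-++] → (0.5691, 1.81, 0.610741)–(0.5691, 1.81, -0.88)  len=1.4907

Chained into 1 loop(s):
  loop 1: 8 segments, perimeter = 10.7600
Total perimeter = 10.760

loops=1 perimeter=10.760


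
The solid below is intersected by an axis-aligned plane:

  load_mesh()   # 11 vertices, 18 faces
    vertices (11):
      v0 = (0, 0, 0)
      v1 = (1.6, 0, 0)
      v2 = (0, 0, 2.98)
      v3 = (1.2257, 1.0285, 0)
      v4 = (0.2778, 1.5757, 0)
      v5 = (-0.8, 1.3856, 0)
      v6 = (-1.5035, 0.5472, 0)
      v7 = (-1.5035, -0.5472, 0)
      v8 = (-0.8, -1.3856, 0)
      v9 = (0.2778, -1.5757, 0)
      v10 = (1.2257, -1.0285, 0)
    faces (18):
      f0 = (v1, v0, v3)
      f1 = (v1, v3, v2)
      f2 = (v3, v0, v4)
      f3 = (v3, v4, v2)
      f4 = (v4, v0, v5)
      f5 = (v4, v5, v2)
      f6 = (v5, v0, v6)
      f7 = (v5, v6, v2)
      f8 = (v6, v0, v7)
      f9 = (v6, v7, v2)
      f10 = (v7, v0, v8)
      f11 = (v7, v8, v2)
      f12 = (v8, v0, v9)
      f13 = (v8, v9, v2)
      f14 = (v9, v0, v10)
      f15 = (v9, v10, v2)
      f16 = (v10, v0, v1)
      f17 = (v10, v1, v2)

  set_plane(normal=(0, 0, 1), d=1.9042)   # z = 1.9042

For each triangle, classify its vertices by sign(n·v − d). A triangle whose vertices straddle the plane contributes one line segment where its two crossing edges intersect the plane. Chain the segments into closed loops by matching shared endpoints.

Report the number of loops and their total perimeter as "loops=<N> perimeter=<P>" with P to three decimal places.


Straddling triangles (9 of 18):
  (v1,v3,v2) [--+] → (0.442486, 0.371295, 1.9042)–(0.577611, 0, 1.9042)  len=0.3951
  (v3,v4,v2) [--+] → (0.100288, 0.568838, 1.9042)–(0.442486, 0.371295, 1.9042)  len=0.3951
  (v4,v5,v2) [--+] → (-0.288805, 0.500211, 1.9042)–(0.100288, 0.568838, 1.9042)  len=0.3951
  (v5,v6,v2) [--+] → (-0.542774, 0.197543, 1.9042)–(-0.288805, 0.500211, 1.9042)  len=0.3951
  (v6,v7,v2) [--+] → (-0.542774, -0.197543, 1.9042)–(-0.542774, 0.197543, 1.9042)  len=0.3951
  (v7,v8,v2) [--+] → (-0.288805, -0.500211, 1.9042)–(-0.542774, -0.197543, 1.9042)  len=0.3951
  (v8,v9,v2) [--+] → (0.100288, -0.568838, 1.9042)–(-0.288805, -0.500211, 1.9042)  len=0.3951
  (v9,v10,v2) [--+] → (0.442486, -0.371295, 1.9042)–(0.100288, -0.568838, 1.9042)  len=0.3951
  (v10,v1,v2) [--+] → (0.577611, 0, 1.9042)–(0.442486, -0.371295, 1.9042)  len=0.3951

Chained into 1 loop(s):
  loop 1: 9 segments, perimeter = 3.5560
Total perimeter = 3.556

loops=1 perimeter=3.556


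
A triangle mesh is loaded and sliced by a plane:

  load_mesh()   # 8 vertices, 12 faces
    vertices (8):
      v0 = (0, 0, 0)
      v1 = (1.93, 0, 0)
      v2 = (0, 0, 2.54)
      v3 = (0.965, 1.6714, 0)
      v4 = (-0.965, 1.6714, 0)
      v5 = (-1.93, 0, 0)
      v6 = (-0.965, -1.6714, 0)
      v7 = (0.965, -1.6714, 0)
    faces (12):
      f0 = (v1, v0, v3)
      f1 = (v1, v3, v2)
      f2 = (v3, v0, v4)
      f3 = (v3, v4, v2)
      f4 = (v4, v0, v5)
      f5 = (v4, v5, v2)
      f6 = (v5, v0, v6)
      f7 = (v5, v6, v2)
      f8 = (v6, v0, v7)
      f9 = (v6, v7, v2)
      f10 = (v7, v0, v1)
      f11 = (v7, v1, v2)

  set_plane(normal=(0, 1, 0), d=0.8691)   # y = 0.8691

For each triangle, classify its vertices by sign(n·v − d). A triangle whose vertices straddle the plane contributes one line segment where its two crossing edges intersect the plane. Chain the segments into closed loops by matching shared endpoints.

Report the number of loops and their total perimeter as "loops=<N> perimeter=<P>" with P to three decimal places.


Straddling triangles (6 of 12):
  (v1,v0,v3) [--+] → (0.501784, 0.8691, 0)–(1.42822, 0.8691, 0)  len=0.9264
  (v1,v3,v2) [-+-] → (1.42822, 0.8691, 0)–(0.501784, 0.8691, 1.21924)  len=1.5313
  (v3,v0,v4) [+-+] → (0.501784, 0.8691, 0)–(-0.501784, 0.8691, 0)  len=1.0036
  (v3,v4,v2) [++-] → (-0.501784, 0.8691, 1.21924)–(0.501784, 0.8691, 1.21924)  len=1.0036
  (v4,v0,v5) [+--] → (-0.501784, 0.8691, 0)–(-1.42822, 0.8691, 0)  len=0.9264
  (v4,v5,v2) [+--] → (-1.42822, 0.8691, 0)–(-0.501784, 0.8691, 1.21924)  len=1.5313

Chained into 1 loop(s):
  loop 1: 6 segments, perimeter = 6.9226
Total perimeter = 6.923

loops=1 perimeter=6.923


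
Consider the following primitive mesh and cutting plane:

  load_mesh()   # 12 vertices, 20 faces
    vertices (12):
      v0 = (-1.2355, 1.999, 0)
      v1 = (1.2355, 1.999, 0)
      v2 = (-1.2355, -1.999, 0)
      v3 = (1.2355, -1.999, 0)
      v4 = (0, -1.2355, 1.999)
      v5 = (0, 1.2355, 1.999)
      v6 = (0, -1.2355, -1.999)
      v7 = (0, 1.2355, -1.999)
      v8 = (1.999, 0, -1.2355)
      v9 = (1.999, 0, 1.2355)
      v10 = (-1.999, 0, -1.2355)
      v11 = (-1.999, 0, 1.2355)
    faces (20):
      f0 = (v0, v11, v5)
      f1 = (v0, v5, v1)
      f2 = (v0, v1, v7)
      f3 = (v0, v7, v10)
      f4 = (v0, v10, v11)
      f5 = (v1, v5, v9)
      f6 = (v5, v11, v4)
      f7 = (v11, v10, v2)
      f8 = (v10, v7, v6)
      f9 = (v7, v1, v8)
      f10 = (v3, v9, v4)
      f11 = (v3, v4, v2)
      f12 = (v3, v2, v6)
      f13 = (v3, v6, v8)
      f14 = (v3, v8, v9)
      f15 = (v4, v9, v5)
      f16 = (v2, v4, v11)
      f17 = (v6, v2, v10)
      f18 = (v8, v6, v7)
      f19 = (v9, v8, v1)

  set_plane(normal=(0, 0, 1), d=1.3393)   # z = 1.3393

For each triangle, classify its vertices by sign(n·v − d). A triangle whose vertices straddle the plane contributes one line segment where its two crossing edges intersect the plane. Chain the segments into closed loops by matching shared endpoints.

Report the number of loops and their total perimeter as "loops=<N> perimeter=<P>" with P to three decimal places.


Straddling triangles (8 of 20):
  (v0,v11,v5) [--+] → (-1.72723, 0.16797, 1.3393)–(-0.407734, 1.48747, 1.3393)  len=1.8661
  (v0,v5,v1) [-+-] → (-0.407734, 1.48747, 1.3393)–(0.407734, 1.48747, 1.3393)  len=0.8155
  (v1,v5,v9) [-+-] → (0.407734, 1.48747, 1.3393)–(1.72723, 0.16797, 1.3393)  len=1.8661
  (v5,v11,v4) [+-+] → (-1.72723, 0.16797, 1.3393)–(-1.72723, -0.16797, 1.3393)  len=0.3359
  (v3,v9,v4) [--+] → (1.72723, -0.16797, 1.3393)–(0.407734, -1.48747, 1.3393)  len=1.8661
  (v3,v4,v2) [-+-] → (0.407734, -1.48747, 1.3393)–(-0.407734, -1.48747, 1.3393)  len=0.8155
  (v4,v9,v5) [+-+] → (1.72723, -0.16797, 1.3393)–(1.72723, 0.16797, 1.3393)  len=0.3359
  (v2,v4,v11) [-+-] → (-0.407734, -1.48747, 1.3393)–(-1.72723, -0.16797, 1.3393)  len=1.8661

Chained into 1 loop(s):
  loop 1: 8 segments, perimeter = 9.7670
Total perimeter = 9.767

loops=1 perimeter=9.767


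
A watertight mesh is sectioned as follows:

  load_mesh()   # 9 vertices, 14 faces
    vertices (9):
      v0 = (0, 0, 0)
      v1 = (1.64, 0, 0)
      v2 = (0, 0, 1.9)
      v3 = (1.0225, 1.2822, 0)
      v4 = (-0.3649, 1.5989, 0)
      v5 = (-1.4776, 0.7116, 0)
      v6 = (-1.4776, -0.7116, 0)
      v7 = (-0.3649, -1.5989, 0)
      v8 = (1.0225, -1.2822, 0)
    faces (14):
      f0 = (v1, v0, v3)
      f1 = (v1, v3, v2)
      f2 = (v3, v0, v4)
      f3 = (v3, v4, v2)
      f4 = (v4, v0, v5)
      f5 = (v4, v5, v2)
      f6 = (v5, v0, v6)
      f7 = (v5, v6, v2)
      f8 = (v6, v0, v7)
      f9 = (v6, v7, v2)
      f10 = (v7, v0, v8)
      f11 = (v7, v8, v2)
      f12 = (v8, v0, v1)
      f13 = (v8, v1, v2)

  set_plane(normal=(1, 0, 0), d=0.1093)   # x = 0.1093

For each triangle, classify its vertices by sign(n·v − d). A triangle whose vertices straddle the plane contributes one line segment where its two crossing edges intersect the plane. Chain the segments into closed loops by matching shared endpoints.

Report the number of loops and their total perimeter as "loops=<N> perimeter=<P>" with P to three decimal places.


loops=1 perimeter=7.636

Straddling triangles (8 of 14):
  (v1,v0,v3) [+-+] → (0.1093, 0, 0)–(0.1093, 0.137061, 0)  len=0.1371
  (v1,v3,v2) [++-] → (0.1093, 0.137061, 1.6969)–(0.1093, 0, 1.77337)  len=0.1570
  (v3,v0,v4) [+--] → (0.1093, 0.137061, 0)–(0.1093, 1.49065, 0)  len=1.3536
  (v3,v4,v2) [+--] → (0.1093, 1.49065, 0)–(0.1093, 0.137061, 1.6969)  len=2.1706
  (v7,v0,v8) [--+] → (0.1093, -0.137061, 0)–(0.1093, -1.49065, 0)  len=1.3536
  (v7,v8,v2) [-+-] → (0.1093, -1.49065, 0)–(0.1093, -0.137061, 1.6969)  len=2.1706
  (v8,v0,v1) [+-+] → (0.1093, -0.137061, 0)–(0.1093, 0, 0)  len=0.1371
  (v8,v1,v2) [++-] → (0.1093, 0, 1.77337)–(0.1093, -0.137061, 1.6969)  len=0.1570

Chained into 1 loop(s):
  loop 1: 8 segments, perimeter = 7.6365
Total perimeter = 7.636


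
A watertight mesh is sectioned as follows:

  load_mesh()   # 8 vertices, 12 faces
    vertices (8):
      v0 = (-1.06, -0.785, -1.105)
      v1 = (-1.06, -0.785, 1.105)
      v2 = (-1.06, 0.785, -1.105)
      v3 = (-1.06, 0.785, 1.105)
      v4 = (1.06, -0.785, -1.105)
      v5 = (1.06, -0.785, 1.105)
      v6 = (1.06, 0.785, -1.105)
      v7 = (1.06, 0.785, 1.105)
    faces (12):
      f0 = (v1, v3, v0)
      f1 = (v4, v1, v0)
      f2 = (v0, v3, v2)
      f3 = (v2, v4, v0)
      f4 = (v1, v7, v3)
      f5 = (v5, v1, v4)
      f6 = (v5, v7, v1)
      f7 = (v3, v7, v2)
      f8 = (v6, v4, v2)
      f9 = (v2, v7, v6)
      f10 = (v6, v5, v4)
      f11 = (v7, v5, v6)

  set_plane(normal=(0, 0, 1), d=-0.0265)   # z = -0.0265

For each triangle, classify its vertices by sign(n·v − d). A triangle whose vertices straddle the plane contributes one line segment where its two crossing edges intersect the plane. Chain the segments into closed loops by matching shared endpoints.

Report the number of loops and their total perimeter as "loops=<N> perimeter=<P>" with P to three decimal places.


loops=1 perimeter=7.380

Straddling triangles (8 of 12):
  (v1,v3,v0) [++-] → (-1.06, -0.0188258, -0.0265)–(-1.06, -0.785, -0.0265)  len=0.7662
  (v4,v1,v0) [-+-] → (0.0254208, -0.785, -0.0265)–(-1.06, -0.785, -0.0265)  len=1.0854
  (v0,v3,v2) [-+-] → (-1.06, -0.0188258, -0.0265)–(-1.06, 0.785, -0.0265)  len=0.8038
  (v5,v1,v4) [++-] → (0.0254208, -0.785, -0.0265)–(1.06, -0.785, -0.0265)  len=1.0346
  (v3,v7,v2) [++-] → (-0.0254208, 0.785, -0.0265)–(-1.06, 0.785, -0.0265)  len=1.0346
  (v2,v7,v6) [-+-] → (-0.0254208, 0.785, -0.0265)–(1.06, 0.785, -0.0265)  len=1.0854
  (v6,v5,v4) [-+-] → (1.06, 0.0188258, -0.0265)–(1.06, -0.785, -0.0265)  len=0.8038
  (v7,v5,v6) [++-] → (1.06, 0.0188258, -0.0265)–(1.06, 0.785, -0.0265)  len=0.7662

Chained into 1 loop(s):
  loop 1: 8 segments, perimeter = 7.3800
Total perimeter = 7.380


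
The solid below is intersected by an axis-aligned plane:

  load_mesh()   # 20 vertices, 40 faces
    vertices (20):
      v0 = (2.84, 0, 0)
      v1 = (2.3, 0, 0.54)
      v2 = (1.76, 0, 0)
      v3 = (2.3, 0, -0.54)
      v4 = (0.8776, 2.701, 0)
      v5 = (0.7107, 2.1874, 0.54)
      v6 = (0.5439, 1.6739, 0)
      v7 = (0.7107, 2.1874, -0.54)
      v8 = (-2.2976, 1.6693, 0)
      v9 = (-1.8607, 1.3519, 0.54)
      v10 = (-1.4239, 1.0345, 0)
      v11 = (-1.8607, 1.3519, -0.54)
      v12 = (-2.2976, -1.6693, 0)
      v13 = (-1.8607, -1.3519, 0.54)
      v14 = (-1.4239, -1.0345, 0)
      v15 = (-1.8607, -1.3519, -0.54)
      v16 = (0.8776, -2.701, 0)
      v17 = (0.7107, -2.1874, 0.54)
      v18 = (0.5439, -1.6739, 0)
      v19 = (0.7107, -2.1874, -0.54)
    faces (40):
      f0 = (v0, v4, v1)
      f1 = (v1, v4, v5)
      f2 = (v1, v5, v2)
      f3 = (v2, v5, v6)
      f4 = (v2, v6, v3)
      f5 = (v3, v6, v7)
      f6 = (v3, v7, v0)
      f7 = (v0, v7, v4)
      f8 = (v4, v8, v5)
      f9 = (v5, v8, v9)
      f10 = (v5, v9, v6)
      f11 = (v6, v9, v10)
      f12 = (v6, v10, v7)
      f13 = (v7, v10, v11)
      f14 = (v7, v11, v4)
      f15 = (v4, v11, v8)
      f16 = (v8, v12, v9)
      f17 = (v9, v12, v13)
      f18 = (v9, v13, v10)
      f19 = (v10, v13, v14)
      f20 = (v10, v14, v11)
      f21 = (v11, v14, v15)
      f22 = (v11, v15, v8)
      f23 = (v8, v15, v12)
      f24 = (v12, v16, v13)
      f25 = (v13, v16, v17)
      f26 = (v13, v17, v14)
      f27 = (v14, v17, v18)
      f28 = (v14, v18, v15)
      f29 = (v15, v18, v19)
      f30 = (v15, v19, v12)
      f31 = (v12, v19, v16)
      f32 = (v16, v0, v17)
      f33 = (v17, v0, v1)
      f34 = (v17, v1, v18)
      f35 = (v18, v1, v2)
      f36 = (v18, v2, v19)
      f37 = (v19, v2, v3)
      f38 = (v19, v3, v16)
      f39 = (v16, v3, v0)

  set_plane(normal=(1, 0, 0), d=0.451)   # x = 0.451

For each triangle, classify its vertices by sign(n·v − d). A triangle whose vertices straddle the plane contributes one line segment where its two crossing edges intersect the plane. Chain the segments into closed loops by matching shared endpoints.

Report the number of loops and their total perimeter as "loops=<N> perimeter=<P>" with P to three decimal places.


loops=2 perimeter=5.671

Straddling triangles (16 of 40):
  (v4,v8,v5) [+-+] → (0.451, 2.56239, 0)–(0.451, 2.14267, 0.493383)  len=0.6478
  (v5,v8,v9) [+--] → (0.451, 2.14267, 0.493383)–(0.451, 2.10302, 0.54)  len=0.0612
  (v5,v9,v6) [+-+] → (0.451, 2.10302, 0.54)–(0.451, 1.66146, 0.0208625)  len=0.6815
  (v6,v9,v10) [+--] → (0.451, 1.66146, 0.0208625)–(0.451, 1.64371, 0)  len=0.0274
  (v6,v10,v7) [+-+] → (0.451, 1.64371, 0)–(0.451, 2.04714, -0.474302)  len=0.6227
  (v7,v10,v11) [+--] → (0.451, 2.04714, -0.474302)–(0.451, 2.10302, -0.54)  len=0.0862
  (v7,v11,v4) [+-+] → (0.451, 2.10302, -0.54)–(0.451, 2.49082, -0.0841266)  len=0.5985
  (v4,v11,v8) [+--] → (0.451, 2.49082, -0.0841266)–(0.451, 2.56239, 0)  len=0.1104
  (v12,v16,v13) [-+-] → (0.451, -2.56239, 0)–(0.451, -2.49082, 0.0841266)  len=0.1104
  (v13,v16,v17) [-++] → (0.451, -2.49082, 0.0841266)–(0.451, -2.10302, 0.54)  len=0.5985
  (v13,v17,v14) [-+-] → (0.451, -2.10302, 0.54)–(0.451, -2.04714, 0.474302)  len=0.0862
  (v14,v17,v18) [-++] → (0.451, -2.04714, 0.474302)–(0.451, -1.64371, 0)  len=0.6227
  (v14,v18,v15) [-+-] → (0.451, -1.64371, 0)–(0.451, -1.66146, -0.0208625)  len=0.0274
  (v15,v18,v19) [-++] → (0.451, -1.66146, -0.0208625)–(0.451, -2.10302, -0.54)  len=0.6815
  (v15,v19,v12) [-+-] → (0.451, -2.10302, -0.54)–(0.451, -2.14267, -0.493383)  len=0.0612
  (v12,v19,v16) [-++] → (0.451, -2.14267, -0.493383)–(0.451, -2.56239, 0)  len=0.6478

Chained into 2 loop(s):
  loop 1: 8 segments, perimeter = 2.8357
  loop 2: 8 segments, perimeter = 2.8357
Total perimeter = 5.671


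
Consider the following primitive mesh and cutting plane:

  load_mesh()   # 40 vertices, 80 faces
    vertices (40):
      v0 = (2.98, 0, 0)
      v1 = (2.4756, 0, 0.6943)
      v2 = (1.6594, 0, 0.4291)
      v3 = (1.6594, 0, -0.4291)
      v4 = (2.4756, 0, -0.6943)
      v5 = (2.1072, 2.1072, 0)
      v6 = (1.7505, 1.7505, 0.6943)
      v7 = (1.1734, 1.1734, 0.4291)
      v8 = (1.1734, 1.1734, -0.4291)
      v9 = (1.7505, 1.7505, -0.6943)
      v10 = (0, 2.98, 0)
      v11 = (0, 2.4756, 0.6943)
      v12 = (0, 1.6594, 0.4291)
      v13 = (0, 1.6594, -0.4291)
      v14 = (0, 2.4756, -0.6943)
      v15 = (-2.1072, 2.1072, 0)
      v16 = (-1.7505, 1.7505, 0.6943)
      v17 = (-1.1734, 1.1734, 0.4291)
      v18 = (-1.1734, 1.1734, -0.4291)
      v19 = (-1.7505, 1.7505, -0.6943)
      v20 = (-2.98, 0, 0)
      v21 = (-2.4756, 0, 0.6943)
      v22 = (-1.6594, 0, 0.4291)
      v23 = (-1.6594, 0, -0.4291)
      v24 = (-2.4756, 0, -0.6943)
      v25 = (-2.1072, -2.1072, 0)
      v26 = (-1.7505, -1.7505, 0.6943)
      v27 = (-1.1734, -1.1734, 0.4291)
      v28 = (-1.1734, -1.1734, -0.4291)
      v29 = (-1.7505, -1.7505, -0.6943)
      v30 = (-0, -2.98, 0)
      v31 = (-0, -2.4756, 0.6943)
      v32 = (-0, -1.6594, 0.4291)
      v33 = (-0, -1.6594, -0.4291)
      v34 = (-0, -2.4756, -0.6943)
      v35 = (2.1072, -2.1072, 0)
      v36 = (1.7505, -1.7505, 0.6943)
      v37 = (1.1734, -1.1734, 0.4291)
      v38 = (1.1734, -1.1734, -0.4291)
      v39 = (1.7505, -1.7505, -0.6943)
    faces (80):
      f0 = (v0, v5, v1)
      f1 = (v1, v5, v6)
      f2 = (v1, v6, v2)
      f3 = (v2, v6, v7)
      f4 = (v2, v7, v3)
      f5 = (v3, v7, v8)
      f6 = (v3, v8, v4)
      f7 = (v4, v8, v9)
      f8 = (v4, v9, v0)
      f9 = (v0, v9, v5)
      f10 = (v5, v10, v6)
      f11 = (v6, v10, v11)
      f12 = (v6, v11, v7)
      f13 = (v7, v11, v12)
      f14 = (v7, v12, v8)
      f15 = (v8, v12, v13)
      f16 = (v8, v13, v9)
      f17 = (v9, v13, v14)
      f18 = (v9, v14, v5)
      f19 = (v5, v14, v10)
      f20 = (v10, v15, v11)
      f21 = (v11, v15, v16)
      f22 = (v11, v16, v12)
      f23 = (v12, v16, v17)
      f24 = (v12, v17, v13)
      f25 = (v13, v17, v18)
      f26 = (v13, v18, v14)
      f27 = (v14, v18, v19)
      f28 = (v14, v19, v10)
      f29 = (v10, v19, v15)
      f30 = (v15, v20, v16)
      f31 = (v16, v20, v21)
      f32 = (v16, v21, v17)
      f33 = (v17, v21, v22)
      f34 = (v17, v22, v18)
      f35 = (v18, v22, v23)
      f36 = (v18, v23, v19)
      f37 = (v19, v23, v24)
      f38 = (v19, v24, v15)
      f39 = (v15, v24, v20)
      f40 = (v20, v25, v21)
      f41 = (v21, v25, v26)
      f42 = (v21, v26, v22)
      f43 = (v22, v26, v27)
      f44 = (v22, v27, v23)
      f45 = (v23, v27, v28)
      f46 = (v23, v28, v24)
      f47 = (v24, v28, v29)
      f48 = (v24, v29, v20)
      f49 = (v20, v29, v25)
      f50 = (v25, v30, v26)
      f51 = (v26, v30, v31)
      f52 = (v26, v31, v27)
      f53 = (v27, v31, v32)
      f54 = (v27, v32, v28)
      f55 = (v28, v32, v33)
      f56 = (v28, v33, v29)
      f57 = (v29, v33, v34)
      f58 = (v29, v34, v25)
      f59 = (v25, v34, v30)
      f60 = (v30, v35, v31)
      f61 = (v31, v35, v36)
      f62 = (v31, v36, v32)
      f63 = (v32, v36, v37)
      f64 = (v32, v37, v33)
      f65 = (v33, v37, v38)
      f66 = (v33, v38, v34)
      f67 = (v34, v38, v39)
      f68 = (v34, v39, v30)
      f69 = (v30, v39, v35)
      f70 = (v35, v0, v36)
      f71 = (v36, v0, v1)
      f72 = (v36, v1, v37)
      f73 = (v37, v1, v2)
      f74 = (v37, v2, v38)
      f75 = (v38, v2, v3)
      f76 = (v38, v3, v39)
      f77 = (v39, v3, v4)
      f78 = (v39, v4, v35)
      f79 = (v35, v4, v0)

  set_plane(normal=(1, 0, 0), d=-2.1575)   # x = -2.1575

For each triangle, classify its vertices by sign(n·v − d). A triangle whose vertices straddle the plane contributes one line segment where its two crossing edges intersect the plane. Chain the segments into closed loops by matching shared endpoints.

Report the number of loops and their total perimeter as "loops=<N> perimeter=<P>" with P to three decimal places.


Straddling triangles (14 of 80):
  (v15,v20,v16) [+-+] → (-2.1575, 1.98576, 0)–(-2.1575, 1.17103, 0.464467)  len=0.9378
  (v16,v20,v21) [+--] → (-2.1575, 1.17103, 0.464467)–(-2.1575, 0.767941, 0.6943)  len=0.4640
  (v16,v21,v17) [+-+] → (-2.1575, 0.767941, 0.6943)–(-2.1575, 0.286637, 0.629517)  len=0.4856
  (v17,v21,v22) [+-+] → (-2.1575, 0.286637, 0.629517)–(-2.1575, 0, 0.590943)  len=0.2892
  (v19,v23,v24) [++-] → (-2.1575, 0, -0.590943)–(-2.1575, 0.767941, -0.6943)  len=0.7749
  (v19,v24,v15) [+-+] → (-2.1575, 0.767941, -0.6943)–(-2.1575, 1.81949, -0.0947972)  len=1.2104
  (v15,v24,v20) [+--] → (-2.1575, 1.81949, -0.0947972)–(-2.1575, 1.98576, 0)  len=0.1914
  (v20,v25,v21) [-+-] → (-2.1575, -1.98576, 0)–(-2.1575, -1.81949, 0.0947972)  len=0.1914
  (v21,v25,v26) [-++] → (-2.1575, -1.81949, 0.0947972)–(-2.1575, -0.767941, 0.6943)  len=1.2104
  (v21,v26,v22) [-++] → (-2.1575, -0.767941, 0.6943)–(-2.1575, 0, 0.590943)  len=0.7749
  (v23,v28,v24) [++-] → (-2.1575, -0.286637, -0.629517)–(-2.1575, 0, -0.590943)  len=0.2892
  (v24,v28,v29) [-++] → (-2.1575, -0.286637, -0.629517)–(-2.1575, -0.767941, -0.6943)  len=0.4856
  (v24,v29,v20) [-+-] → (-2.1575, -0.767941, -0.6943)–(-2.1575, -1.17103, -0.464467)  len=0.4640
  (v20,v29,v25) [-++] → (-2.1575, -1.17103, -0.464467)–(-2.1575, -1.98576, 0)  len=0.9378

Chained into 1 loop(s):
  loop 1: 14 segments, perimeter = 8.7068
Total perimeter = 8.707

loops=1 perimeter=8.707


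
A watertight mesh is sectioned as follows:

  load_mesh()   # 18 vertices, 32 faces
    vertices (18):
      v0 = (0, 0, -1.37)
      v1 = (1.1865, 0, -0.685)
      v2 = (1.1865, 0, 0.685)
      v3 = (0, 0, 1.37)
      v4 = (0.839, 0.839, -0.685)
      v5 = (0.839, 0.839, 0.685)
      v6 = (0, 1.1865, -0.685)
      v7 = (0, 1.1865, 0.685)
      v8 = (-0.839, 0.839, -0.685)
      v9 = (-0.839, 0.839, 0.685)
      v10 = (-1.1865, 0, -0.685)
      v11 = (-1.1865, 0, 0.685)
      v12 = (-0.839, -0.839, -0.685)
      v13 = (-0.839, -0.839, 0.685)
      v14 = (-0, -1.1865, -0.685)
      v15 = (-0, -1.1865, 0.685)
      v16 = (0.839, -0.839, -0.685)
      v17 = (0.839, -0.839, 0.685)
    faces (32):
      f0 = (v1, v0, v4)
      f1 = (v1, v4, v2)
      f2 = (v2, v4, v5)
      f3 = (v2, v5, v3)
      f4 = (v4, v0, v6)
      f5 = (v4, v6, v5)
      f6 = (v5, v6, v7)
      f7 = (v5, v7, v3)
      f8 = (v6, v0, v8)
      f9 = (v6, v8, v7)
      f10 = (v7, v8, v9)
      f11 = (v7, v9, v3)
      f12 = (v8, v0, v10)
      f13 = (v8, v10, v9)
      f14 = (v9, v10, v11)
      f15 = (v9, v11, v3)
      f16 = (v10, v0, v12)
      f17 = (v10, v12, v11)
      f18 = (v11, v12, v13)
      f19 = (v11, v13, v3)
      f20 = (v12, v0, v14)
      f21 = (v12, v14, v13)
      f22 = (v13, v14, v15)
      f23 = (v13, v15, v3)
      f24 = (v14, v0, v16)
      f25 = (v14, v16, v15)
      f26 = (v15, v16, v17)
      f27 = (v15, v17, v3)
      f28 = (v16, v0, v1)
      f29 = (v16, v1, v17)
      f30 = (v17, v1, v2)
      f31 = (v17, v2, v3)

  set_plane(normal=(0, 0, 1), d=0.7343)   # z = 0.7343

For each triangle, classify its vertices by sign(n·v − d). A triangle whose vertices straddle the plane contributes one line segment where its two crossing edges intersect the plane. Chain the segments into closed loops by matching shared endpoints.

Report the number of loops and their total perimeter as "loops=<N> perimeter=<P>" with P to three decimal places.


Straddling triangles (8 of 32):
  (v2,v5,v3) [--+] → (0.778616, 0.778616, 0.7343)–(1.10111, 0, 0.7343)  len=0.8428
  (v5,v7,v3) [--+] → (0, 1.10111, 0.7343)–(0.778616, 0.778616, 0.7343)  len=0.8428
  (v7,v9,v3) [--+] → (-0.778616, 0.778616, 0.7343)–(0, 1.10111, 0.7343)  len=0.8428
  (v9,v11,v3) [--+] → (-1.10111, 0, 0.7343)–(-0.778616, 0.778616, 0.7343)  len=0.8428
  (v11,v13,v3) [--+] → (-0.778616, -0.778616, 0.7343)–(-1.10111, 0, 0.7343)  len=0.8428
  (v13,v15,v3) [--+] → (0, -1.10111, 0.7343)–(-0.778616, -0.778616, 0.7343)  len=0.8428
  (v15,v17,v3) [--+] → (0.778616, -0.778616, 0.7343)–(0, -1.10111, 0.7343)  len=0.8428
  (v17,v2,v3) [--+] → (1.10111, 0, 0.7343)–(0.778616, -0.778616, 0.7343)  len=0.8428

Chained into 1 loop(s):
  loop 1: 8 segments, perimeter = 6.7421
Total perimeter = 6.742

loops=1 perimeter=6.742


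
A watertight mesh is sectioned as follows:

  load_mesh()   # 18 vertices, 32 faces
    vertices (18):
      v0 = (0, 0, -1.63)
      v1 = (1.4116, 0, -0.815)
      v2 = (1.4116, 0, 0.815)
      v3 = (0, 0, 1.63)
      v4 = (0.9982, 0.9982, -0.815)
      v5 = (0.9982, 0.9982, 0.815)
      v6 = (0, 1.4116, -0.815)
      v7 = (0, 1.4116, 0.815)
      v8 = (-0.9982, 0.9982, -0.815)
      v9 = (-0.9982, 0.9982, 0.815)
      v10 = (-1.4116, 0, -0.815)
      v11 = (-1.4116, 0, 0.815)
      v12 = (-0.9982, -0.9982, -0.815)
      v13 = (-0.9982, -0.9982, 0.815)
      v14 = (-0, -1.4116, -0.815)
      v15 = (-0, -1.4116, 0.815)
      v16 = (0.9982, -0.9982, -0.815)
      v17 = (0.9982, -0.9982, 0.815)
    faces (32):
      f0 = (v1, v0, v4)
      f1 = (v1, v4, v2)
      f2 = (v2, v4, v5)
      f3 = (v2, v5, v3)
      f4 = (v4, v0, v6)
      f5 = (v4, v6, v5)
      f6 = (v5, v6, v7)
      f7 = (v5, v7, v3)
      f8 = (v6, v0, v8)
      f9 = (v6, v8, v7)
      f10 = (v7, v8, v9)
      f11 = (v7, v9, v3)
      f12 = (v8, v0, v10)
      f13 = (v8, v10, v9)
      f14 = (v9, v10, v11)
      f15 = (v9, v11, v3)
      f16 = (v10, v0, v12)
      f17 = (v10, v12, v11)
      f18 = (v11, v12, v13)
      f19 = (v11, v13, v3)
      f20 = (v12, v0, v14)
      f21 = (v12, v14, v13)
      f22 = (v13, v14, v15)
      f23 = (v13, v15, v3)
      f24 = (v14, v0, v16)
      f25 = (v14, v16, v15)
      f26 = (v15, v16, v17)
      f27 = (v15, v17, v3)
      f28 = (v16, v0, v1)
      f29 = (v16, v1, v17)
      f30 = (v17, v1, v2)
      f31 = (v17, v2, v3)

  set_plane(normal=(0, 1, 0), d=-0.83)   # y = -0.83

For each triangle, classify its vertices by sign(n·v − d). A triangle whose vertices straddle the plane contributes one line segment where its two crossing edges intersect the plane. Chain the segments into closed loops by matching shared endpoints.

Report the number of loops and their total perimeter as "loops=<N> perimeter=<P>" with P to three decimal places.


loops=1 perimeter=7.772

Straddling triangles (12 of 32):
  (v10,v0,v12) [++-] → (-0.83, -0.83, -0.95233)–(-1.06786, -0.83, -0.815)  len=0.2747
  (v10,v12,v11) [+-+] → (-1.06786, -0.83, -0.815)–(-1.06786, -0.83, -0.54034)  len=0.2747
  (v11,v12,v13) [+--] → (-1.06786, -0.83, -0.54034)–(-1.06786, -0.83, 0.815)  len=1.3553
  (v11,v13,v3) [+-+] → (-1.06786, -0.83, 0.815)–(-0.83, -0.83, 0.95233)  len=0.2747
  (v12,v0,v14) [-+-] → (-0.83, -0.83, -0.95233)–(0, -0.83, -1.15079)  len=0.8534
  (v13,v15,v3) [--+] → (0, -0.83, 1.15079)–(-0.83, -0.83, 0.95233)  len=0.8534
  (v14,v0,v16) [-+-] → (0, -0.83, -1.15079)–(0.83, -0.83, -0.95233)  len=0.8534
  (v15,v17,v3) [--+] → (0.83, -0.83, 0.95233)–(0, -0.83, 1.15079)  len=0.8534
  (v16,v0,v1) [-++] → (0.83, -0.83, -0.95233)–(1.06786, -0.83, -0.815)  len=0.2747
  (v16,v1,v17) [-+-] → (1.06786, -0.83, -0.815)–(1.06786, -0.83, 0.54034)  len=1.3553
  (v17,v1,v2) [-++] → (1.06786, -0.83, 0.54034)–(1.06786, -0.83, 0.815)  len=0.2747
  (v17,v2,v3) [-++] → (1.06786, -0.83, 0.815)–(0.83, -0.83, 0.95233)  len=0.2747

Chained into 1 loop(s):
  loop 1: 12 segments, perimeter = 7.7722
Total perimeter = 7.772


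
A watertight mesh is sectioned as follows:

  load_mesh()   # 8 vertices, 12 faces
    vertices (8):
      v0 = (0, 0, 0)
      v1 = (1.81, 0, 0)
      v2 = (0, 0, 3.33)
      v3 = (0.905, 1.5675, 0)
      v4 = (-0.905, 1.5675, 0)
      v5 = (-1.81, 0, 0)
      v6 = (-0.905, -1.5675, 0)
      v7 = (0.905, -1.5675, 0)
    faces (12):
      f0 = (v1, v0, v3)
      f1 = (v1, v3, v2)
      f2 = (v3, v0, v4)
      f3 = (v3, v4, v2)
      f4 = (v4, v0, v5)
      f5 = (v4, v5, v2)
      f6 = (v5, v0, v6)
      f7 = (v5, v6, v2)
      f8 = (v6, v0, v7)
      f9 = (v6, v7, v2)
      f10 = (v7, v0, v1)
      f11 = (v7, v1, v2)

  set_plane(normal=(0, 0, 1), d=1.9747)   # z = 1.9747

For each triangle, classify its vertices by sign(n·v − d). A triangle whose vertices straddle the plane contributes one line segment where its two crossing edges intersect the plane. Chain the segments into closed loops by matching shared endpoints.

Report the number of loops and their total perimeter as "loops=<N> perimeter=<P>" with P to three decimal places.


loops=1 perimeter=4.420

Straddling triangles (6 of 12):
  (v1,v3,v2) [--+] → (0.368332, 0.637968, 1.9747)–(0.736665, 0, 1.9747)  len=0.7367
  (v3,v4,v2) [--+] → (-0.368332, 0.637968, 1.9747)–(0.368332, 0.637968, 1.9747)  len=0.7367
  (v4,v5,v2) [--+] → (-0.736665, 0, 1.9747)–(-0.368332, 0.637968, 1.9747)  len=0.7367
  (v5,v6,v2) [--+] → (-0.368332, -0.637968, 1.9747)–(-0.736665, 0, 1.9747)  len=0.7367
  (v6,v7,v2) [--+] → (0.368332, -0.637968, 1.9747)–(-0.368332, -0.637968, 1.9747)  len=0.7367
  (v7,v1,v2) [--+] → (0.736665, 0, 1.9747)–(0.368332, -0.637968, 1.9747)  len=0.7367

Chained into 1 loop(s):
  loop 1: 6 segments, perimeter = 4.4200
Total perimeter = 4.420


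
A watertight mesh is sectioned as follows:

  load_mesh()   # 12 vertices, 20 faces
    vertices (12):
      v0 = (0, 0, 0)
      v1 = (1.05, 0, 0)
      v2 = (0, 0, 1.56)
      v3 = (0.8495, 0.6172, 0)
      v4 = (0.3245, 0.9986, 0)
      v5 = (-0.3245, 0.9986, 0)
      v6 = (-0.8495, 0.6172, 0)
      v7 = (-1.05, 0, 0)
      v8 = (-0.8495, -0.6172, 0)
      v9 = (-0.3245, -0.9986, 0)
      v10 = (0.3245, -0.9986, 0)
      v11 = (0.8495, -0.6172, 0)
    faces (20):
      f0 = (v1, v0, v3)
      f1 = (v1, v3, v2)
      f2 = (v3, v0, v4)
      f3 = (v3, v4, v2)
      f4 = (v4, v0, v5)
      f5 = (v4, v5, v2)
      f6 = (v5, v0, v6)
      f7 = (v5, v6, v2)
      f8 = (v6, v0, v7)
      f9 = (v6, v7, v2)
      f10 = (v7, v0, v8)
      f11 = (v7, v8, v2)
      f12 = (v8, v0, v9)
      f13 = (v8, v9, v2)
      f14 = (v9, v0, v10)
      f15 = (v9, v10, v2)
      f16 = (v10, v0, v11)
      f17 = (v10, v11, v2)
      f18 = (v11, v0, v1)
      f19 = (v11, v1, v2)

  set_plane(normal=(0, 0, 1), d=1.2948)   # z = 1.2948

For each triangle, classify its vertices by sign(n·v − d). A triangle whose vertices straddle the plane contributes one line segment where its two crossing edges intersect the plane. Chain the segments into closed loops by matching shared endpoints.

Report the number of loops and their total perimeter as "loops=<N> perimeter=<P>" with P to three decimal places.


loops=1 perimeter=1.103

Straddling triangles (10 of 20):
  (v1,v3,v2) [--+] → (0.144415, 0.104924, 1.2948)–(0.1785, 0, 1.2948)  len=0.1103
  (v3,v4,v2) [--+] → (0.055165, 0.169762, 1.2948)–(0.144415, 0.104924, 1.2948)  len=0.1103
  (v4,v5,v2) [--+] → (-0.055165, 0.169762, 1.2948)–(0.055165, 0.169762, 1.2948)  len=0.1103
  (v5,v6,v2) [--+] → (-0.144415, 0.104924, 1.2948)–(-0.055165, 0.169762, 1.2948)  len=0.1103
  (v6,v7,v2) [--+] → (-0.1785, 0, 1.2948)–(-0.144415, 0.104924, 1.2948)  len=0.1103
  (v7,v8,v2) [--+] → (-0.144415, -0.104924, 1.2948)–(-0.1785, 0, 1.2948)  len=0.1103
  (v8,v9,v2) [--+] → (-0.055165, -0.169762, 1.2948)–(-0.144415, -0.104924, 1.2948)  len=0.1103
  (v9,v10,v2) [--+] → (0.055165, -0.169762, 1.2948)–(-0.055165, -0.169762, 1.2948)  len=0.1103
  (v10,v11,v2) [--+] → (0.144415, -0.104924, 1.2948)–(0.055165, -0.169762, 1.2948)  len=0.1103
  (v11,v1,v2) [--+] → (0.1785, 0, 1.2948)–(0.144415, -0.104924, 1.2948)  len=0.1103

Chained into 1 loop(s):
  loop 1: 10 segments, perimeter = 1.1032
Total perimeter = 1.103


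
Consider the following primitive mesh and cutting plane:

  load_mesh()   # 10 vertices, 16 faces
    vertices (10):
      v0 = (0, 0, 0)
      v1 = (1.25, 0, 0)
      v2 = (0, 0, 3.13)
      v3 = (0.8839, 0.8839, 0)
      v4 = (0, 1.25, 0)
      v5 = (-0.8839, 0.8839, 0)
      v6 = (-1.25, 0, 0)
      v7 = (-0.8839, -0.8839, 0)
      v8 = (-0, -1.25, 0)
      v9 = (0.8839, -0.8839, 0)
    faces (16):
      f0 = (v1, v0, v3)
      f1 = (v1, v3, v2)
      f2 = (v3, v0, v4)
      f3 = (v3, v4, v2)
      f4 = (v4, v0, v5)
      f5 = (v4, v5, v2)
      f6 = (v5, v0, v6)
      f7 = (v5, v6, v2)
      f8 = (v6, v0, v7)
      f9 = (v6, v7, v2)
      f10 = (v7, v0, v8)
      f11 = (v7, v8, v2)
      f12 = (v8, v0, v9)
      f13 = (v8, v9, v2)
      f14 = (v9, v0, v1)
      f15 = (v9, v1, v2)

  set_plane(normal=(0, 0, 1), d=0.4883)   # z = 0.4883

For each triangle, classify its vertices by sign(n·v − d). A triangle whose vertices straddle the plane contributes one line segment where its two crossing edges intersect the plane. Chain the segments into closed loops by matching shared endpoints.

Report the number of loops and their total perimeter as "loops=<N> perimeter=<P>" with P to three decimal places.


loops=1 perimeter=6.460

Straddling triangles (8 of 16):
  (v1,v3,v2) [--+] → (0.746006, 0.746006, 0.4883)–(1.05499, 0, 0.4883)  len=0.8075
  (v3,v4,v2) [--+] → (0, 1.05499, 0.4883)–(0.746006, 0.746006, 0.4883)  len=0.8075
  (v4,v5,v2) [--+] → (-0.746006, 0.746006, 0.4883)–(0, 1.05499, 0.4883)  len=0.8075
  (v5,v6,v2) [--+] → (-1.05499, 0, 0.4883)–(-0.746006, 0.746006, 0.4883)  len=0.8075
  (v6,v7,v2) [--+] → (-0.746006, -0.746006, 0.4883)–(-1.05499, 0, 0.4883)  len=0.8075
  (v7,v8,v2) [--+] → (0, -1.05499, 0.4883)–(-0.746006, -0.746006, 0.4883)  len=0.8075
  (v8,v9,v2) [--+] → (0.746006, -0.746006, 0.4883)–(0, -1.05499, 0.4883)  len=0.8075
  (v9,v1,v2) [--+] → (1.05499, 0, 0.4883)–(0.746006, -0.746006, 0.4883)  len=0.8075

Chained into 1 loop(s):
  loop 1: 8 segments, perimeter = 6.4597
Total perimeter = 6.460
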